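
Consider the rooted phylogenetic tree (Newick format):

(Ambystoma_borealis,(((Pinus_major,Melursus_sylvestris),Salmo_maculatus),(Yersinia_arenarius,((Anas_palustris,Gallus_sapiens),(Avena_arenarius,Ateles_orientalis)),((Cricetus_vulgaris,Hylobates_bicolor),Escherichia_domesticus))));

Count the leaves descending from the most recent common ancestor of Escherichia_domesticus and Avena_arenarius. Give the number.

The MRCA of Escherichia_domesticus and Avena_arenarius is the node subtending (Yersinia_arenarius,((Anas_palustris,Gallus_sapiens),(Avena_arenarius,Ateles_orientalis)),((Cricetus_vulgaris,Hylobates_bicolor),Escherichia_domesticus)).
That clade contains 8 terminal taxa: Anas_palustris, Ateles_orientalis, Avena_arenarius, Cricetus_vulgaris, Escherichia_domesticus, Gallus_sapiens, Hylobates_bicolor, Yersinia_arenarius.

8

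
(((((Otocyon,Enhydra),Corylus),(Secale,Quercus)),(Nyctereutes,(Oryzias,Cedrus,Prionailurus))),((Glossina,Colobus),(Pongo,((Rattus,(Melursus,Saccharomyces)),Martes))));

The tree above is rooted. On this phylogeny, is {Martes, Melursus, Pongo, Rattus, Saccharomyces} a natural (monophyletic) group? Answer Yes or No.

The most recent common ancestor of these taxa subtends (Pongo,((Rattus,(Melursus,Saccharomyces)),Martes)).
That clade has exactly 5 tips — every listed taxon and nothing else — so the group is monophyletic.

Yes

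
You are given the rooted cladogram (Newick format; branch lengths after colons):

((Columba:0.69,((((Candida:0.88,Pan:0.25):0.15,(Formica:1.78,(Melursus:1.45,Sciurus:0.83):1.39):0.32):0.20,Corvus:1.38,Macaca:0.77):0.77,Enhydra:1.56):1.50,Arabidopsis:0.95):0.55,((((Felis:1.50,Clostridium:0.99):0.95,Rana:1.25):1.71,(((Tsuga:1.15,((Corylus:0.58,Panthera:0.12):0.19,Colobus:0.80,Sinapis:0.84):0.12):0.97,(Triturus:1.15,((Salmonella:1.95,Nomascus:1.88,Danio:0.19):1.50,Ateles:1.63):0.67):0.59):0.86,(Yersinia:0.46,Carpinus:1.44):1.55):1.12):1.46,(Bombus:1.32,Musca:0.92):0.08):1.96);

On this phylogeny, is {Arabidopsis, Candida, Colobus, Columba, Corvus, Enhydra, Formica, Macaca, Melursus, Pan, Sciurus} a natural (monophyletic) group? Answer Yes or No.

The MRCA of the listed taxa is the root, so the smallest clade containing them is the whole tree.
That clade also contains Ateles, Bombus, Carpinus, Clostridium, Corylus, Danio, Felis, Musca, Nomascus, Panthera, Rana, Salmonella, Sinapis, Triturus, Tsuga, Yersinia, which are not in the proposed group, so the group is not monophyletic.

No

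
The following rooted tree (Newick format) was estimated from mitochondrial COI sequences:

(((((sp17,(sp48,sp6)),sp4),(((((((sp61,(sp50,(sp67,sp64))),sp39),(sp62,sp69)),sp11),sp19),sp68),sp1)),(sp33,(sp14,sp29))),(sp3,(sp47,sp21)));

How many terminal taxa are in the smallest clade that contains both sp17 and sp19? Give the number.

The MRCA of sp17 and sp19 is the node subtending (((sp17,(sp48,sp6)),sp4),(((((((sp61,(sp50,(sp67,sp64))),sp39),(sp62,sp69)),sp11),sp19),sp68),sp1)).
That clade contains 15 terminal taxa: sp1, sp11, sp17, sp19, sp39, sp4, sp48, sp50, sp6, sp61, sp62, sp64, sp67, sp68, sp69.

15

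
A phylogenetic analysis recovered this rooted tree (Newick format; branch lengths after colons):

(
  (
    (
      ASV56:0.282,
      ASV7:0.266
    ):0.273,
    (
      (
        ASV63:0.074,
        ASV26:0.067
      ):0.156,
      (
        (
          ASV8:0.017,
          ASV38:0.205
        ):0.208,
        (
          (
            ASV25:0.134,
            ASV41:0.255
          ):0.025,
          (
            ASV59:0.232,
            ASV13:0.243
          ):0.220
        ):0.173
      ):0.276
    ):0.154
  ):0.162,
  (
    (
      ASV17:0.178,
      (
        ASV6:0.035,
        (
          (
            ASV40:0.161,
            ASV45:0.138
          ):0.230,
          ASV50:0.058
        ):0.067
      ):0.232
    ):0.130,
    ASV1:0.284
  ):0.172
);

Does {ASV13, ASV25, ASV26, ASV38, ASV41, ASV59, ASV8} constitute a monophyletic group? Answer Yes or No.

No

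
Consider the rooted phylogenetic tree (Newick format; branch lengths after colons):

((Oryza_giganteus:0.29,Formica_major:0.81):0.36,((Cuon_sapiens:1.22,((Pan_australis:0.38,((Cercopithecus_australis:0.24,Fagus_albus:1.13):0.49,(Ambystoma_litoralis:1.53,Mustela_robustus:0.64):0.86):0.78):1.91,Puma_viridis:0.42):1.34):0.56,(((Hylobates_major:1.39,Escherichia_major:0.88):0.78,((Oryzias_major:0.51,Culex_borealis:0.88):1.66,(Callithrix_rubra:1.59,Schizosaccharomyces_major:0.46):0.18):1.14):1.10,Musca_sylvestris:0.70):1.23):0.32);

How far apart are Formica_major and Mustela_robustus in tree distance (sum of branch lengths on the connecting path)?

The path runs Formica_major → … → MRCA → … → Mustela_robustus; the MRCA is the root of the tree.
Branch lengths along that path: 0.81 + 0.36 + 0.32 + 0.56 + 1.34 + 1.91 + 0.78 + 0.86 + 0.64 = 7.58.

7.58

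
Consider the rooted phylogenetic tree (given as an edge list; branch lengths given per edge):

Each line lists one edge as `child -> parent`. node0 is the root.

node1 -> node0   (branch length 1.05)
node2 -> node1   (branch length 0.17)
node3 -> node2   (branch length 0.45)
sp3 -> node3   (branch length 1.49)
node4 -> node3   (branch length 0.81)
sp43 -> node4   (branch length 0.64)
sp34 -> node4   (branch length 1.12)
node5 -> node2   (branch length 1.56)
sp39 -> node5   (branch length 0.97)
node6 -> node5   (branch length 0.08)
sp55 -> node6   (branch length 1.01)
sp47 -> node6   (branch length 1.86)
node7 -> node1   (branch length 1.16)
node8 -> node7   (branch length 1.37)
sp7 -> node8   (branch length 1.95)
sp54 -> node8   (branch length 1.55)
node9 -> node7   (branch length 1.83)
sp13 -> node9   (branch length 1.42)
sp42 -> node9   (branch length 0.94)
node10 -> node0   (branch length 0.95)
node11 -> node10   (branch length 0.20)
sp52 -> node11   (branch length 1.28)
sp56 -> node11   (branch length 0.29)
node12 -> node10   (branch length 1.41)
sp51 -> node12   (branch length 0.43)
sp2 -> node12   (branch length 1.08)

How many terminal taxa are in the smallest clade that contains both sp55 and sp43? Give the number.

6

The MRCA of sp55 and sp43 is the node subtending ((sp3,(sp43,sp34)),(sp39,(sp55,sp47))).
That clade contains 6 terminal taxa: sp3, sp34, sp39, sp43, sp47, sp55.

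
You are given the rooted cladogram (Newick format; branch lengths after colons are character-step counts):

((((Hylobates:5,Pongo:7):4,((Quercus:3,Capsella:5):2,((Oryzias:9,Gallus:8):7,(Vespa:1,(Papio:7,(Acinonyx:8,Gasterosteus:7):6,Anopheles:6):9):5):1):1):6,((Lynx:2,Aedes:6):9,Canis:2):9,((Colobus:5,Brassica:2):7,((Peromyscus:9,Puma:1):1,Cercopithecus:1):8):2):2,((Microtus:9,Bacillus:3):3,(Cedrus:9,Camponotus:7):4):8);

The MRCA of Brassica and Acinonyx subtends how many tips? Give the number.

19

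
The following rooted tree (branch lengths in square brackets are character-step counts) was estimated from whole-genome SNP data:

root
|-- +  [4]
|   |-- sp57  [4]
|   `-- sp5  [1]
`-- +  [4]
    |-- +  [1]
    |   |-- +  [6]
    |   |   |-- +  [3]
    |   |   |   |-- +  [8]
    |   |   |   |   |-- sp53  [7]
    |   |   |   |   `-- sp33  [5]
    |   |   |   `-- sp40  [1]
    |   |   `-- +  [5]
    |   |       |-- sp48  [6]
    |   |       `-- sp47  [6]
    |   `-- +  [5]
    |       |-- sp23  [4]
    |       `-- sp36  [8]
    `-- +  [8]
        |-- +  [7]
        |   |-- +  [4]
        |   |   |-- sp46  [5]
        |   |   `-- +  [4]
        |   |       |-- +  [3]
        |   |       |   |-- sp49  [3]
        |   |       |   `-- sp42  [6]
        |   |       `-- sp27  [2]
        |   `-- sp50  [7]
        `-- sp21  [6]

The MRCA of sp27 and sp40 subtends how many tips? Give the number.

13

The MRCA of sp27 and sp40 is the node subtending (((((sp53,sp33),sp40),(sp48,sp47)),(sp23,sp36)),(((sp46,((sp49,sp42),sp27)),sp50),sp21)).
That clade contains 13 terminal taxa: sp21, sp23, sp27, sp33, sp36, sp40, sp42, sp46, sp47, sp48, sp49, sp50, sp53.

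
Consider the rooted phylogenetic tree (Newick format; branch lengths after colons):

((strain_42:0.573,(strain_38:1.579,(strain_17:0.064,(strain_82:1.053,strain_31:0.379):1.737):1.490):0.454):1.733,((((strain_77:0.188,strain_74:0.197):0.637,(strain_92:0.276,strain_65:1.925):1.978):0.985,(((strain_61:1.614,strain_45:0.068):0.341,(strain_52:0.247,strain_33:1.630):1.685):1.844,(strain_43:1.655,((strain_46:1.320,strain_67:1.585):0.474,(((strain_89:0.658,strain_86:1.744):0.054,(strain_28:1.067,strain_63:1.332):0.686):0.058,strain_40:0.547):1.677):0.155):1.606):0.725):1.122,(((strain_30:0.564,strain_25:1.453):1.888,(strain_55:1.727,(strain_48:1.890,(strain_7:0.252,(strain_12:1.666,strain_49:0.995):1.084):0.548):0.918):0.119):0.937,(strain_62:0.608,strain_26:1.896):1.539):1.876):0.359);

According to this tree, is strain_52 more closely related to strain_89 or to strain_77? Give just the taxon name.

strain_89

The MRCA of strain_52 and strain_89 subtends (((strain_61,strain_45),(strain_52,strain_33)),(strain_43,((strain_46,strain_67),(((strain_89,strain_86),(strain_28,strain_63)),strain_40)))) (12 taxa).
The MRCA of strain_52 and strain_77 subtends (((strain_77,strain_74),(strain_92,strain_65)),(((strain_61,strain_45),(strain_52,strain_33)),(strain_43,((strain_46,strain_67),(((strain_89,strain_86),(strain_28,strain_63)),strain_40))))) (16 taxa).
The first is nested inside the second, so strain_52 shares a more recent common ancestor with strain_89.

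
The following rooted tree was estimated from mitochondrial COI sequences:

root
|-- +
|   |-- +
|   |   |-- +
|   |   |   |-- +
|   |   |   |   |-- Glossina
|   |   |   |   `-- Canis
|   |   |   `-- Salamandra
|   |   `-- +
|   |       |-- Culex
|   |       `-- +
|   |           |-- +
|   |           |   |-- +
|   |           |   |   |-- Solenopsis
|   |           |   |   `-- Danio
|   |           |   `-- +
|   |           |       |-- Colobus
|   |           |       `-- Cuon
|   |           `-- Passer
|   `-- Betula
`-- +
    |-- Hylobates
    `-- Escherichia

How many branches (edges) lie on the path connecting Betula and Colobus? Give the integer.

The MRCA of Betula and Colobus is the node subtending ((((Glossina,Canis),Salamandra),(Culex,(((Solenopsis,Danio),(Colobus,Cuon)),Passer))),Betula).
From Betula up to that node: 1 branch. From Colobus up to the same node: 6 branches. Total: 1 + 6 = 7.

7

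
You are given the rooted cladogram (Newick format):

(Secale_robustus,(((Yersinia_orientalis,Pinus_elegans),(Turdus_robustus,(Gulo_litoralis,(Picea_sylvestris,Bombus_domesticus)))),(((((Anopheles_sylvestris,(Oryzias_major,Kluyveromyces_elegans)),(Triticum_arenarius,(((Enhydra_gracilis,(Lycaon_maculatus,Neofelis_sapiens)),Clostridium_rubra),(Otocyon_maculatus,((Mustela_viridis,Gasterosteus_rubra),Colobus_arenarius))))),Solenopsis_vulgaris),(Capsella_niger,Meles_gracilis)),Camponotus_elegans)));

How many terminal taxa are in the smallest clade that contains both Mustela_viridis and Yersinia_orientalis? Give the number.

The MRCA of Mustela_viridis and Yersinia_orientalis is the node subtending (((Yersinia_orientalis,Pinus_elegans),(Turdus_robustus,(Gulo_litoralis,(Picea_sylvestris,Bombus_domesticus)))),(((((Anopheles_sylvestris,(Oryzias_major,Kluyveromyces_elegans)),(Triticum_arenarius,(((Enhydra_gracilis,(Lycaon_maculatus,Neofelis_sapiens)),Clostridium_rubra),(Otocyon_maculatus,((Mustela_viridis,Gasterosteus_rubra),Colobus_arenarius))))),Solenopsis_vulgaris),(Capsella_niger,Meles_gracilis)),Camponotus_elegans)).
That clade contains 22 terminal taxa: Anopheles_sylvestris, Bombus_domesticus, Camponotus_elegans, Capsella_niger, Clostridium_rubra, Colobus_arenarius, Enhydra_gracilis, Gasterosteus_rubra, Gulo_litoralis, Kluyveromyces_elegans, Lycaon_maculatus, Meles_gracilis, Mustela_viridis, Neofelis_sapiens, Oryzias_major, Otocyon_maculatus, Picea_sylvestris, Pinus_elegans, Solenopsis_vulgaris, Triticum_arenarius, Turdus_robustus, Yersinia_orientalis.

22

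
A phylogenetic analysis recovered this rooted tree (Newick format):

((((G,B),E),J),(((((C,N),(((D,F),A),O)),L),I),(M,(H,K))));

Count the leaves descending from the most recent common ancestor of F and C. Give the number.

6

The MRCA of F and C is the node subtending ((C,N),(((D,F),A),O)).
That clade contains 6 terminal taxa: A, C, D, F, N, O.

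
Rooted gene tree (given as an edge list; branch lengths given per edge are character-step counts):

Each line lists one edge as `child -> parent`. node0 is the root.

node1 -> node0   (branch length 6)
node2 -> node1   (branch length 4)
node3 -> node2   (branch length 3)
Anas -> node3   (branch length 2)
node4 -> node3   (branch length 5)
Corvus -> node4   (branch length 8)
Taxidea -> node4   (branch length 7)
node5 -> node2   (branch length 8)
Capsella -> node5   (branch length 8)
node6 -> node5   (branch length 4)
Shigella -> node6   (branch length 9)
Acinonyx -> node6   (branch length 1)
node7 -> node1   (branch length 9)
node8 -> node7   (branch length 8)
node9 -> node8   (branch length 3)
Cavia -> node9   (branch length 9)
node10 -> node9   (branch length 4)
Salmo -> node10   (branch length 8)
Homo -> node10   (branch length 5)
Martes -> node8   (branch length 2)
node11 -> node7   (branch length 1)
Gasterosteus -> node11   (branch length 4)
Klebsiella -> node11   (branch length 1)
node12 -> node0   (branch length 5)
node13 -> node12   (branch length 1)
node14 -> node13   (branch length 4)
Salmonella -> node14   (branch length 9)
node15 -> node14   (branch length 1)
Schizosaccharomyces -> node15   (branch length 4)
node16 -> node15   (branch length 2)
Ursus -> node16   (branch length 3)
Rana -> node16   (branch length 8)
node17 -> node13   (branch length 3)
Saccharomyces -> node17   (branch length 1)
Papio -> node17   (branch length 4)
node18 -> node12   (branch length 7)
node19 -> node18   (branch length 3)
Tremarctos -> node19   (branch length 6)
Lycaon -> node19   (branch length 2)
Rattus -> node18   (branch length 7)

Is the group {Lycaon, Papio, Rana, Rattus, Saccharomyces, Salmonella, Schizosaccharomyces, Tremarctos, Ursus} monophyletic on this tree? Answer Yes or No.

Yes

The most recent common ancestor of these taxa subtends (((Salmonella,(Schizosaccharomyces,(Ursus,Rana))),(Saccharomyces,Papio)),((Tremarctos,Lycaon),Rattus)).
That clade has exactly 9 tips — every listed taxon and nothing else — so the group is monophyletic.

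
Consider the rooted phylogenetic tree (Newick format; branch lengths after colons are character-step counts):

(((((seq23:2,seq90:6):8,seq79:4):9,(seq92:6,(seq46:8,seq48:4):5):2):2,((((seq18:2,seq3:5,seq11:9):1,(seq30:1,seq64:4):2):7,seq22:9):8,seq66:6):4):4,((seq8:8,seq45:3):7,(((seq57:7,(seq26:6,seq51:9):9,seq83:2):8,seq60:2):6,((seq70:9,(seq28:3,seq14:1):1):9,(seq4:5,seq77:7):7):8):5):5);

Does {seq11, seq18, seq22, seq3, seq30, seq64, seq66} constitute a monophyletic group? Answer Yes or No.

Yes

The most recent common ancestor of these taxa subtends ((((seq18,seq3,seq11),(seq30,seq64)),seq22),seq66).
That clade has exactly 7 tips — every listed taxon and nothing else — so the group is monophyletic.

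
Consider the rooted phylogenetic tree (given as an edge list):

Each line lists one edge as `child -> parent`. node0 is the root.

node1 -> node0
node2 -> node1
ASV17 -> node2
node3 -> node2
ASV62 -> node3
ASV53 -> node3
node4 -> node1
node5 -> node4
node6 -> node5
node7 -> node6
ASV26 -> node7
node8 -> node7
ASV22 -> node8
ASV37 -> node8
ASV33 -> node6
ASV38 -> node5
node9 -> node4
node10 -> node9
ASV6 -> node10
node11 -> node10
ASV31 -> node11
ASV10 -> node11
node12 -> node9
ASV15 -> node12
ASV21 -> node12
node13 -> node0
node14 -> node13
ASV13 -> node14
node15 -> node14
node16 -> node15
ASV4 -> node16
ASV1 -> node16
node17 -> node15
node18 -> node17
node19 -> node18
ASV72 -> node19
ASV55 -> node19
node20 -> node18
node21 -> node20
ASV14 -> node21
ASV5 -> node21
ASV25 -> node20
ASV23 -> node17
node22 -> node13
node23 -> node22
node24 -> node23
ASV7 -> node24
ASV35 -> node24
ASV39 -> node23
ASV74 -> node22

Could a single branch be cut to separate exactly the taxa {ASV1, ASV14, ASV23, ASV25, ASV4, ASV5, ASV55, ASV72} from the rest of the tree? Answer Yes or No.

The most recent common ancestor of these taxa subtends ((ASV4,ASV1),(((ASV72,ASV55),((ASV14,ASV5),ASV25)),ASV23)).
That clade has exactly 8 tips — every listed taxon and nothing else — so the group is monophyletic.

Yes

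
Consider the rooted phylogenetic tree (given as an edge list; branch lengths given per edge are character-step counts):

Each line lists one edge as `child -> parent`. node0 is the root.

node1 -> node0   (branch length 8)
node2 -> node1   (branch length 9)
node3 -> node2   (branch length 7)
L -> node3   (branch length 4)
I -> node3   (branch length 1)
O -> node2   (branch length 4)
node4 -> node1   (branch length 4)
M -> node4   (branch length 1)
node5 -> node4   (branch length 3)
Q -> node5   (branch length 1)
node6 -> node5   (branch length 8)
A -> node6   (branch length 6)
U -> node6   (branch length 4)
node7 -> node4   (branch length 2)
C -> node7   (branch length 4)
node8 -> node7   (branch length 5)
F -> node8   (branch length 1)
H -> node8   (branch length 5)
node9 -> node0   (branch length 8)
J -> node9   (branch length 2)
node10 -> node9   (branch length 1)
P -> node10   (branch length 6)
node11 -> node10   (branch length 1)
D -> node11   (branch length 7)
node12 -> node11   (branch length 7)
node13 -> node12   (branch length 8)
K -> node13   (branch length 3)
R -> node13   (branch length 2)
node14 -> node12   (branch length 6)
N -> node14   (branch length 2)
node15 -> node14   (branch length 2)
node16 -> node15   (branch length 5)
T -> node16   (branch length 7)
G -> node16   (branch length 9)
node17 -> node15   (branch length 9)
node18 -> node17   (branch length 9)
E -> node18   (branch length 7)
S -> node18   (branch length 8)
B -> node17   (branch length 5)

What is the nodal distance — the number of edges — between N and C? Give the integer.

10

The MRCA of N and C is the root of the tree.
From N up to that node: 6 branches. From C up to the same node: 4 branches. Total: 6 + 4 = 10.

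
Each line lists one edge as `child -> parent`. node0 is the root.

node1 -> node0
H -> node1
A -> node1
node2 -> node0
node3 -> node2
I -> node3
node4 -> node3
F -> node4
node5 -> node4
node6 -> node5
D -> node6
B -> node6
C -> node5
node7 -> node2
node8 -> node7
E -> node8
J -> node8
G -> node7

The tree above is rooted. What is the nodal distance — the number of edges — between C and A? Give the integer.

7

The MRCA of C and A is the root of the tree.
From C up to that node: 5 branches. From A up to the same node: 2 branches. Total: 5 + 2 = 7.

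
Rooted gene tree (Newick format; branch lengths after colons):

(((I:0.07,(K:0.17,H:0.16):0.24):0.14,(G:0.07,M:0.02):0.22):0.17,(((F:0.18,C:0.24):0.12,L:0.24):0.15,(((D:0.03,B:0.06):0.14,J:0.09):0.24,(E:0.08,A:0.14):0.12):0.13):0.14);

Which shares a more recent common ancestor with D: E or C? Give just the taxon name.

The MRCA of D and E subtends (((D,B),J),(E,A)) (5 taxa).
The MRCA of D and C subtends (((F,C),L),(((D,B),J),(E,A))) (8 taxa).
The first is nested inside the second, so D shares a more recent common ancestor with E.

E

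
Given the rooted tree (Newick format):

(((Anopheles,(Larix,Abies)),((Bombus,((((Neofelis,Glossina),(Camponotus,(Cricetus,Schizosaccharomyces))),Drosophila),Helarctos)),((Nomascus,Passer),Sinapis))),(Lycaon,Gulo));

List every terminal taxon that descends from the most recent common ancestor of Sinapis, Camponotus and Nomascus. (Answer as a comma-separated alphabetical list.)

Tracing Sinapis: it sits inside ((Nomascus,Passer),Sinapis).
Tracing Camponotus: it sits inside (Camponotus,(Cricetus,Schizosaccharomyces)).
Tracing Nomascus: it sits inside (Nomascus,Passer).
The smallest clade enclosing all 3 is ((Bombus,((((Neofelis,Glossina),(Camponotus,(Cricetus,Schizosaccharomyces))),Drosophila),Helarctos)),((Nomascus,Passer),Sinapis)); the answer is its 11 terminal taxa in alphabetical order.

Bombus, Camponotus, Cricetus, Drosophila, Glossina, Helarctos, Neofelis, Nomascus, Passer, Schizosaccharomyces, Sinapis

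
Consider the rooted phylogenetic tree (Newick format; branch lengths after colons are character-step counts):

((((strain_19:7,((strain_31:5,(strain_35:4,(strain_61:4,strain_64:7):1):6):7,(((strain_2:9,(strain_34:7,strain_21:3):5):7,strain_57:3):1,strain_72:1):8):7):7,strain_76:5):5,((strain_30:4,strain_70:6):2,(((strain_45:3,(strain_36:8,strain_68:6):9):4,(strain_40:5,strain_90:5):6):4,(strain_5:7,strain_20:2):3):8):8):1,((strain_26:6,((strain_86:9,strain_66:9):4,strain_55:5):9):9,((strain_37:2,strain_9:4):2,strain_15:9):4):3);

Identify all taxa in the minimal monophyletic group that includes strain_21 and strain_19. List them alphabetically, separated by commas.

strain_19, strain_2, strain_21, strain_31, strain_34, strain_35, strain_57, strain_61, strain_64, strain_72

Tracing strain_21: it sits inside (strain_34,strain_21).
Tracing strain_19: it sits inside (strain_19,((strain_31,(strain_35,(strain_61,strain_64))),(((strain_2,(strain_34,strain_21)),strain_57),strain_72))).
The smallest clade enclosing both is (strain_19,((strain_31,(strain_35,(strain_61,strain_64))),(((strain_2,(strain_34,strain_21)),strain_57),strain_72))); the answer is its 10 terminal taxa in alphabetical order.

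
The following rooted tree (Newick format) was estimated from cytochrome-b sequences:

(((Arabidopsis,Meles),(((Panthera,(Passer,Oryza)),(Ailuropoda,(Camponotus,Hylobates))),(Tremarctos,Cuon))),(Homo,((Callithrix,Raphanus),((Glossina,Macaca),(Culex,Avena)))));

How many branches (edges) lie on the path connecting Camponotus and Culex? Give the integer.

11

The MRCA of Camponotus and Culex is the root of the tree.
From Camponotus up to that node: 6 branches. From Culex up to the same node: 5 branches. Total: 6 + 5 = 11.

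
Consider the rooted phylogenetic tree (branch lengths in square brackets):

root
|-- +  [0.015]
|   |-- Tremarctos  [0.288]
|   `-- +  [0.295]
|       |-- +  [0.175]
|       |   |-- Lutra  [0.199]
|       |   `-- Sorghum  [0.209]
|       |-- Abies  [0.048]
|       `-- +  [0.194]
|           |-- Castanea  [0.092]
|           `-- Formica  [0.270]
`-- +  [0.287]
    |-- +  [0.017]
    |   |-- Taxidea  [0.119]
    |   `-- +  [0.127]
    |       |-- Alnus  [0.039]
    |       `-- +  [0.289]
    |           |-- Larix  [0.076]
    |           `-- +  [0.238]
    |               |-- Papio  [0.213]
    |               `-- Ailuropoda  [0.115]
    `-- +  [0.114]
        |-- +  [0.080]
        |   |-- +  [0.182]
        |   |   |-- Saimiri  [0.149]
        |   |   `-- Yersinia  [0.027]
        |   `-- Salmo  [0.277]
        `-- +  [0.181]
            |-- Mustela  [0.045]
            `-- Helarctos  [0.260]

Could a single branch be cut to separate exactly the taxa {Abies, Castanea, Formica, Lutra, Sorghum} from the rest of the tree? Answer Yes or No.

Yes

The most recent common ancestor of these taxa subtends ((Lutra,Sorghum),Abies,(Castanea,Formica)).
That clade has exactly 5 tips — every listed taxon and nothing else — so the group is monophyletic.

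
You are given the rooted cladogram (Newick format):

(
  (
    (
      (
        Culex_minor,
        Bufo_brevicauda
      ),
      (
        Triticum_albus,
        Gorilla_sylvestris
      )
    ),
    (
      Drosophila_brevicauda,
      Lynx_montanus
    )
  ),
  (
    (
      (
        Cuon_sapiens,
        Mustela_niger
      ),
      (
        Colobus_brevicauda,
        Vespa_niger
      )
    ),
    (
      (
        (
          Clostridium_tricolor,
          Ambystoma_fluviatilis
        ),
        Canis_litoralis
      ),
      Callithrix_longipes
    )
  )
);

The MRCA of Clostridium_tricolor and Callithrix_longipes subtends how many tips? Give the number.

4

The MRCA of Clostridium_tricolor and Callithrix_longipes is the node subtending (((Clostridium_tricolor,Ambystoma_fluviatilis),Canis_litoralis),Callithrix_longipes).
That clade contains 4 terminal taxa: Ambystoma_fluviatilis, Callithrix_longipes, Canis_litoralis, Clostridium_tricolor.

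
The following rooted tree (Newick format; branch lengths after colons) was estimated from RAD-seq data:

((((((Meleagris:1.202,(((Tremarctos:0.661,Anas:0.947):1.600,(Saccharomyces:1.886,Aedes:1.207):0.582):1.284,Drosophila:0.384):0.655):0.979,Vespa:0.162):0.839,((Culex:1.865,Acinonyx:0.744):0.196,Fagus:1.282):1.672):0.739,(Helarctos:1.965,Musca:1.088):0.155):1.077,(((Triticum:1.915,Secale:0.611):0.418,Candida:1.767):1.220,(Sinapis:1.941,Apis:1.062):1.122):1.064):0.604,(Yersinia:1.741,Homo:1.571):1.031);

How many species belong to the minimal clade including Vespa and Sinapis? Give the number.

17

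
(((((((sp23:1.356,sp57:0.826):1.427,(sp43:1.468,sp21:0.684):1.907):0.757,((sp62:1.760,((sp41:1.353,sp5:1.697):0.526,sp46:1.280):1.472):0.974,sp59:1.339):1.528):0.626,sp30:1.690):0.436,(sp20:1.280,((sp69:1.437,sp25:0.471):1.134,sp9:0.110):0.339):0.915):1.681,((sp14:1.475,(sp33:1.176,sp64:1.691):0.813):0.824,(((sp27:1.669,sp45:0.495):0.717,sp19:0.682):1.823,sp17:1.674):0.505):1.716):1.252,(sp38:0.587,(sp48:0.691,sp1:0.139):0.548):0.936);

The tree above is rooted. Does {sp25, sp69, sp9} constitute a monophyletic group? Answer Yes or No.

Yes

The most recent common ancestor of these taxa subtends ((sp69,sp25),sp9).
That clade has exactly 3 tips — every listed taxon and nothing else — so the group is monophyletic.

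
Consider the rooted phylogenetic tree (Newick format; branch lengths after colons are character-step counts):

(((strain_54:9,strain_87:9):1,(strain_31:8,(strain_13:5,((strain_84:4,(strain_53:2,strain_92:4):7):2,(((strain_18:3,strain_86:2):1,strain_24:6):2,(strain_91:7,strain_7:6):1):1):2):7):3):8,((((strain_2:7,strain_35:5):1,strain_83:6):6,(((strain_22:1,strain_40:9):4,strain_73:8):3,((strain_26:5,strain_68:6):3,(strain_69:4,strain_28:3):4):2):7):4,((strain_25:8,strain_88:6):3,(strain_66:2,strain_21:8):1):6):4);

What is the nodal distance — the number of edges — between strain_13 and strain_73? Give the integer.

The MRCA of strain_13 and strain_73 is the root of the tree.
From strain_13 up to that node: 4 branches. From strain_73 up to the same node: 5 branches. Total: 4 + 5 = 9.

9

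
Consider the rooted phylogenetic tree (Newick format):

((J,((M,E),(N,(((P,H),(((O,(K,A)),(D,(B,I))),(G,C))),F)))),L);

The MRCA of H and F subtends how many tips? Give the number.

The MRCA of H and F is the node subtending (((P,H),(((O,(K,A)),(D,(B,I))),(G,C))),F).
That clade contains 11 terminal taxa: A, B, C, D, F, G, H, I, K, O, P.

11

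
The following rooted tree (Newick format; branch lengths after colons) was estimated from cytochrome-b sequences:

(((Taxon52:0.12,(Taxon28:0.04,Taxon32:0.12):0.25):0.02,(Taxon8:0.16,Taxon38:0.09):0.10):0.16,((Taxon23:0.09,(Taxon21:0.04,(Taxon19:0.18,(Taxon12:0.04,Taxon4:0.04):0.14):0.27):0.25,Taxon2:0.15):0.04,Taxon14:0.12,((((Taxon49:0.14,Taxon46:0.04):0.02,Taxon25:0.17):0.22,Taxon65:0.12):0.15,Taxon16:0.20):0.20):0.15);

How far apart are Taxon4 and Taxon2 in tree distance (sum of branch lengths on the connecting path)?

The path runs Taxon4 → … → MRCA → … → Taxon2; the MRCA is the node subtending (Taxon23,(Taxon21,(Taxon19,(Taxon12,Taxon4))),Taxon2).
Branch lengths along that path: 0.04 + 0.14 + 0.27 + 0.25 + 0.15 = 0.85.

0.85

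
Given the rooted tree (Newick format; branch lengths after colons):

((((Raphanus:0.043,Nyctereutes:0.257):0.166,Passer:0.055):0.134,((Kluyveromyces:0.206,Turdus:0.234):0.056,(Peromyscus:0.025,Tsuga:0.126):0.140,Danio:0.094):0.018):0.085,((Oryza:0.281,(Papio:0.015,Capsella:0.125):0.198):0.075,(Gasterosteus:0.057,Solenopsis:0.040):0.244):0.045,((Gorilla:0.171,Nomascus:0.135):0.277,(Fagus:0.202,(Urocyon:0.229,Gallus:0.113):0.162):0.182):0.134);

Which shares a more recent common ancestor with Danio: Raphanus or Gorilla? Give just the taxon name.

The MRCA of Danio and Raphanus subtends (((Raphanus,Nyctereutes),Passer),((Kluyveromyces,Turdus),(Peromyscus,Tsuga),Danio)) (8 taxa).
The MRCA of Danio and Gorilla is the root, subtending the entire tree (18 taxa).
The first is nested inside the second, so Danio shares a more recent common ancestor with Raphanus.

Raphanus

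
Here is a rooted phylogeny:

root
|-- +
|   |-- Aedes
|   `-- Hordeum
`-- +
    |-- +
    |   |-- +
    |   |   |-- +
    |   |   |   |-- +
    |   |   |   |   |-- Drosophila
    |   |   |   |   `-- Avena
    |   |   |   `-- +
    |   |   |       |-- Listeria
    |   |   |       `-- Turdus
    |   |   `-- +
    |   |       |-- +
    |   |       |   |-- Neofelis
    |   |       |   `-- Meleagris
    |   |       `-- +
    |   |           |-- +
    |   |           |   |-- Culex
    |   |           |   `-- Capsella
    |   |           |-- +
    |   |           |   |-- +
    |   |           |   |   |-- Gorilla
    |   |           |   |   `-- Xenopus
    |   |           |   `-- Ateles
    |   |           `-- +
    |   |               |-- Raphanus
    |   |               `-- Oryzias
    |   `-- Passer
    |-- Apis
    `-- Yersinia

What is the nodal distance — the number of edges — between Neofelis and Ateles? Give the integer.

The MRCA of Neofelis and Ateles is the node subtending ((Neofelis,Meleagris),((Culex,Capsella),((Gorilla,Xenopus),Ateles),(Raphanus,Oryzias))).
From Neofelis up to that node: 2 branches. From Ateles up to the same node: 3 branches. Total: 2 + 3 = 5.

5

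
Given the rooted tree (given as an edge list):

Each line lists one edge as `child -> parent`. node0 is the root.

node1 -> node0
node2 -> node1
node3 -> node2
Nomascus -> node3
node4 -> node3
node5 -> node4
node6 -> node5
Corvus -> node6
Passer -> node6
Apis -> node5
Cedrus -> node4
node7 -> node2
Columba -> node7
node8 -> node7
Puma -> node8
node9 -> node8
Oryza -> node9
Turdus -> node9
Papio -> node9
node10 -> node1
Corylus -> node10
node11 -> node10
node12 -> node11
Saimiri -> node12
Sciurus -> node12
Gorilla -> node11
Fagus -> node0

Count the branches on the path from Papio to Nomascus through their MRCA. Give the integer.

6

The MRCA of Papio and Nomascus is the node subtending ((Nomascus,(((Corvus,Passer),Apis),Cedrus)),(Columba,(Puma,(Oryza,Turdus,Papio)))).
From Papio up to that node: 4 branches. From Nomascus up to the same node: 2 branches. Total: 4 + 2 = 6.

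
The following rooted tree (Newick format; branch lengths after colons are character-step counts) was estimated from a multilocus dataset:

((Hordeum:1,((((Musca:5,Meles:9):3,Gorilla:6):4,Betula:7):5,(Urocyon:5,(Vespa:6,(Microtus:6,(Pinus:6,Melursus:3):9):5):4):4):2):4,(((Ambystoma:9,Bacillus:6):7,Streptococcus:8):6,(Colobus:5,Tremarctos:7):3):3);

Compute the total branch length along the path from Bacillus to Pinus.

56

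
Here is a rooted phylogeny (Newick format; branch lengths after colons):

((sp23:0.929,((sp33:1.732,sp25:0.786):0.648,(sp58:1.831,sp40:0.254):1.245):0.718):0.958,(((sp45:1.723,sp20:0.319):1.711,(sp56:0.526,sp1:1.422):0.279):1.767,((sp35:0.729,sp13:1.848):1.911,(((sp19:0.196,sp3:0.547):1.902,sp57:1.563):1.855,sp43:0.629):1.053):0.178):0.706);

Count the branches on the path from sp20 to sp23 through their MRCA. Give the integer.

The MRCA of sp20 and sp23 is the root of the tree.
From sp20 up to that node: 4 branches. From sp23 up to the same node: 2 branches. Total: 4 + 2 = 6.

6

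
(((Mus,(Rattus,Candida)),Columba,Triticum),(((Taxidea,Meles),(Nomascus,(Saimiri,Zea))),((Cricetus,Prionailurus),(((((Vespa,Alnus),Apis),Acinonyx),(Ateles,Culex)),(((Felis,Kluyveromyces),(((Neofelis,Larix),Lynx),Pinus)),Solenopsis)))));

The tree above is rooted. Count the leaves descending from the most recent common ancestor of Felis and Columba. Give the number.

25

The MRCA of Felis and Columba is the root, so the clade is the entire tree.
That clade contains 25 terminal taxa: Acinonyx, Alnus, Apis, Ateles, Candida, Columba, Cricetus, Culex, Felis, Kluyveromyces, Larix, Lynx, Meles, Mus, Neofelis, Nomascus, Pinus, Prionailurus, Rattus, Saimiri, Solenopsis, Taxidea, Triticum, Vespa, Zea.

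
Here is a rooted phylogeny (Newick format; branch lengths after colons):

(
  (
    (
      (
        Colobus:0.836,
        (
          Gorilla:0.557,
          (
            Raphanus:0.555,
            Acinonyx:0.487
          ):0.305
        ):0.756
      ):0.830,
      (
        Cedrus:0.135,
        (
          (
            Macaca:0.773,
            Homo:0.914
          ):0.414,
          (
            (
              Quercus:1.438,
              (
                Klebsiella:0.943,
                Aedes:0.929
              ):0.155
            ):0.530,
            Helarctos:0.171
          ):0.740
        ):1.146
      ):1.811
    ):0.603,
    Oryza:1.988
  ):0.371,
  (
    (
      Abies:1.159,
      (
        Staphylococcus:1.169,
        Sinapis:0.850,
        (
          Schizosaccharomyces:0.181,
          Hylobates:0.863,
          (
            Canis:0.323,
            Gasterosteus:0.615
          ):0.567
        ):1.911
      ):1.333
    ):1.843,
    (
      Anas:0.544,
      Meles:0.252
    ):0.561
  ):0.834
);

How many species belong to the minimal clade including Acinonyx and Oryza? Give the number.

The MRCA of Acinonyx and Oryza is the node subtending (((Colobus,(Gorilla,(Raphanus,Acinonyx))),(Cedrus,((Macaca,Homo),((Quercus,(Klebsiella,Aedes)),Helarctos)))),Oryza).
That clade contains 12 terminal taxa: Acinonyx, Aedes, Cedrus, Colobus, Gorilla, Helarctos, Homo, Klebsiella, Macaca, Oryza, Quercus, Raphanus.

12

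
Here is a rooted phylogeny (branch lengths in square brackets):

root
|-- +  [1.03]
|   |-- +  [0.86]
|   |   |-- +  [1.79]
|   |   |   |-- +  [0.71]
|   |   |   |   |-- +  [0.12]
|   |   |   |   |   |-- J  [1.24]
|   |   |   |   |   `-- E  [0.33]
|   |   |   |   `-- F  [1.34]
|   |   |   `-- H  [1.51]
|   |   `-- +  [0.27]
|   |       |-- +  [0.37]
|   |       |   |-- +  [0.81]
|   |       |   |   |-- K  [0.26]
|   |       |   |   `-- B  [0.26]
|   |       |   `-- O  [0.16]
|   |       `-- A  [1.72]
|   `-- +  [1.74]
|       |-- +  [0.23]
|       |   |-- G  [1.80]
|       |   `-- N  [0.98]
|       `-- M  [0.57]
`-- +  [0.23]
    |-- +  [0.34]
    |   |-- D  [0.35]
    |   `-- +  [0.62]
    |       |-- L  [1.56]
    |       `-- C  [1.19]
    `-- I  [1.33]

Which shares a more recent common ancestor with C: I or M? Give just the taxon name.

I

The MRCA of C and I subtends ((D,(L,C)),I) (4 taxa).
The MRCA of C and M is the root, subtending the entire tree (15 taxa).
The first is nested inside the second, so C shares a more recent common ancestor with I.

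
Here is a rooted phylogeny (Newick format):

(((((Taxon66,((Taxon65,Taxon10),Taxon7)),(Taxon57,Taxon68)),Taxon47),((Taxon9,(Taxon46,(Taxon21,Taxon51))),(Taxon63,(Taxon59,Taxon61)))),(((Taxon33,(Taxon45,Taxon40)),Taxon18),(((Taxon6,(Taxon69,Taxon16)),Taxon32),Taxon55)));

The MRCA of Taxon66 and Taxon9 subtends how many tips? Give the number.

14

The MRCA of Taxon66 and Taxon9 is the node subtending ((((Taxon66,((Taxon65,Taxon10),Taxon7)),(Taxon57,Taxon68)),Taxon47),((Taxon9,(Taxon46,(Taxon21,Taxon51))),(Taxon63,(Taxon59,Taxon61)))).
That clade contains 14 terminal taxa: Taxon10, Taxon21, Taxon46, Taxon47, Taxon51, Taxon57, Taxon59, Taxon61, Taxon63, Taxon65, Taxon66, Taxon68, Taxon7, Taxon9.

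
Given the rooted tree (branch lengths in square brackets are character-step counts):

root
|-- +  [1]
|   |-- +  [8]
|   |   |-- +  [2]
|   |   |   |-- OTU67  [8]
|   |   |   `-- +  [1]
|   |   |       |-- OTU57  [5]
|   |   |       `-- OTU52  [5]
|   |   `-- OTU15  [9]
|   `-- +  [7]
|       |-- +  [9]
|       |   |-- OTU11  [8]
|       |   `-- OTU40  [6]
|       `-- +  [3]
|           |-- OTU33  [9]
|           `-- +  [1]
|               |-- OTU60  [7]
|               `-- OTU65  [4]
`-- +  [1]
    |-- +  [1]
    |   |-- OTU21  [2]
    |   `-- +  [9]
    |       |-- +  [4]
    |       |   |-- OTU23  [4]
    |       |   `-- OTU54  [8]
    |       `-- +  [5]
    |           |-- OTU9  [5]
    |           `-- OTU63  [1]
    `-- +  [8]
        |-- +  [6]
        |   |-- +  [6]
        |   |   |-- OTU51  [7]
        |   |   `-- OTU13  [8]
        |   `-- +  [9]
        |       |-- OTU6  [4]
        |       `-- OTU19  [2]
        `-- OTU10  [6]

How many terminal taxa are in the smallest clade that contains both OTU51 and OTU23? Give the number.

10

The MRCA of OTU51 and OTU23 is the node subtending ((OTU21,((OTU23,OTU54),(OTU9,OTU63))),(((OTU51,OTU13),(OTU6,OTU19)),OTU10)).
That clade contains 10 terminal taxa: OTU10, OTU13, OTU19, OTU21, OTU23, OTU51, OTU54, OTU6, OTU63, OTU9.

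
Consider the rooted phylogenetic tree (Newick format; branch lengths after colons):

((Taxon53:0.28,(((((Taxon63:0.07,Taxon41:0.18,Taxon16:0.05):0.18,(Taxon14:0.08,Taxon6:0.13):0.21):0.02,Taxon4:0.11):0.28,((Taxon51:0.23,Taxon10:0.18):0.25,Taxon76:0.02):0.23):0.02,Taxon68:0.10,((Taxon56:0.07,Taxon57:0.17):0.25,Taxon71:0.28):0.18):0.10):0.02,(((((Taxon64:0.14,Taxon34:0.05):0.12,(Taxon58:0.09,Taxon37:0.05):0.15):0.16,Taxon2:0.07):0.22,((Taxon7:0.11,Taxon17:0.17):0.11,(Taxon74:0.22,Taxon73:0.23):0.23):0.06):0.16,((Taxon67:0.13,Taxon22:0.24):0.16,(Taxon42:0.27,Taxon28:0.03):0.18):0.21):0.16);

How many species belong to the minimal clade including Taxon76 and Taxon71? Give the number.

13

The MRCA of Taxon76 and Taxon71 is the node subtending (((((Taxon63,Taxon41,Taxon16),(Taxon14,Taxon6)),Taxon4),((Taxon51,Taxon10),Taxon76)),Taxon68,((Taxon56,Taxon57),Taxon71)).
That clade contains 13 terminal taxa: Taxon10, Taxon14, Taxon16, Taxon4, Taxon41, Taxon51, Taxon56, Taxon57, Taxon6, Taxon63, Taxon68, Taxon71, Taxon76.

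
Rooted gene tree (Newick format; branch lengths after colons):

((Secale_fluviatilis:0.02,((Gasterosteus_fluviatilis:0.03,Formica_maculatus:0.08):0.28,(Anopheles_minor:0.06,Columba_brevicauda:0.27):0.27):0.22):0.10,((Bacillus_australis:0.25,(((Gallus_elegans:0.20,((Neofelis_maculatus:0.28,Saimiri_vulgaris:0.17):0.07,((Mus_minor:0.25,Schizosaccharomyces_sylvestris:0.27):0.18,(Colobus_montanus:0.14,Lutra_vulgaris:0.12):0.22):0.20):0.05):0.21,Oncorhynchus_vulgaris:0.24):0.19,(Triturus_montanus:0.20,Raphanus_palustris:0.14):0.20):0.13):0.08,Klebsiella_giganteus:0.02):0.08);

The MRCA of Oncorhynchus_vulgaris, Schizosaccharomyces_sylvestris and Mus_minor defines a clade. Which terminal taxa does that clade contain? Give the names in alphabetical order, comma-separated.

Tracing Oncorhynchus_vulgaris: it sits inside ((Gallus_elegans,((Neofelis_maculatus,Saimiri_vulgaris),((Mus_minor,Schizosaccharomyces_sylvestris),(Colobus_montanus,Lutra_vulgaris)))),Oncorhynchus_vulgaris).
Tracing Schizosaccharomyces_sylvestris: it sits inside (Mus_minor,Schizosaccharomyces_sylvestris).
Tracing Mus_minor: it sits inside (Mus_minor,Schizosaccharomyces_sylvestris).
The smallest clade enclosing all 3 is ((Gallus_elegans,((Neofelis_maculatus,Saimiri_vulgaris),((Mus_minor,Schizosaccharomyces_sylvestris),(Colobus_montanus,Lutra_vulgaris)))),Oncorhynchus_vulgaris); the answer is its 8 terminal taxa in alphabetical order.

Colobus_montanus, Gallus_elegans, Lutra_vulgaris, Mus_minor, Neofelis_maculatus, Oncorhynchus_vulgaris, Saimiri_vulgaris, Schizosaccharomyces_sylvestris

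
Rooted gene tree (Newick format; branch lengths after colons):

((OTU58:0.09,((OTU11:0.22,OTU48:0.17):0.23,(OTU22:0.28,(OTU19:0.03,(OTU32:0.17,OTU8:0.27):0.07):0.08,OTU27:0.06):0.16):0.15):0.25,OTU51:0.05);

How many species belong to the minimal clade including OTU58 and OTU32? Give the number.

The MRCA of OTU58 and OTU32 is the node subtending (OTU58,((OTU11,OTU48),(OTU22,(OTU19,(OTU32,OTU8)),OTU27))).
That clade contains 8 terminal taxa: OTU11, OTU19, OTU22, OTU27, OTU32, OTU48, OTU58, OTU8.

8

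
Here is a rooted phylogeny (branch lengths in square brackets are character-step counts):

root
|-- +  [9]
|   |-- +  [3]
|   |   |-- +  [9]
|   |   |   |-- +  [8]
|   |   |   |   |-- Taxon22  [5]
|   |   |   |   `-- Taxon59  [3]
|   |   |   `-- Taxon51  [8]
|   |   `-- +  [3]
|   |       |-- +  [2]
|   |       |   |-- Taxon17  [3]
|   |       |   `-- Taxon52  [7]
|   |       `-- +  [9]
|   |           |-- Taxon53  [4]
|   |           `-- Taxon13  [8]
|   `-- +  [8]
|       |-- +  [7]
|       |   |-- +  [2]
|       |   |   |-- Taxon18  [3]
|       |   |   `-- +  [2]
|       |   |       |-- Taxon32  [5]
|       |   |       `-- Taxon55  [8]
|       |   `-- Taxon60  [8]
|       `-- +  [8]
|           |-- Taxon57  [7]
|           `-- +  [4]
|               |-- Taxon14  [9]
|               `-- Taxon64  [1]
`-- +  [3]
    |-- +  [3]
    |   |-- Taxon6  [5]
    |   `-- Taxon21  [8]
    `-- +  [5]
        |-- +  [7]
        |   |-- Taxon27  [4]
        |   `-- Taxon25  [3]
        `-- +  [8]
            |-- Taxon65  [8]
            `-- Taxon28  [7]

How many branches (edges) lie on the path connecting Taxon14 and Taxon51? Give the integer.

7

The MRCA of Taxon14 and Taxon51 is the node subtending ((((Taxon22,Taxon59),Taxon51),((Taxon17,Taxon52),(Taxon53,Taxon13))),(((Taxon18,(Taxon32,Taxon55)),Taxon60),(Taxon57,(Taxon14,Taxon64)))).
From Taxon14 up to that node: 4 branches. From Taxon51 up to the same node: 3 branches. Total: 4 + 3 = 7.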